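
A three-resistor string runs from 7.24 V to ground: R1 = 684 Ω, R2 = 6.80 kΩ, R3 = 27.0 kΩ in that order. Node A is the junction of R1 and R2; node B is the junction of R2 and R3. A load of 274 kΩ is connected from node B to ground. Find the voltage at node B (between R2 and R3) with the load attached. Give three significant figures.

At node B, R3 is in parallel with the load: R3‖R_L = 24580 Ω.
Below node A the resistance is R2 + (R3‖R_L) = 31380 Ω, so V_A = 7.24 × 31380/32060 = 7.086 V.
Then V_B = V_A × (R3‖R_L)/(R2 + R3‖R_L) = 7.086 × 24580/31380 = 5.55 V.

V ≈ 5.55 V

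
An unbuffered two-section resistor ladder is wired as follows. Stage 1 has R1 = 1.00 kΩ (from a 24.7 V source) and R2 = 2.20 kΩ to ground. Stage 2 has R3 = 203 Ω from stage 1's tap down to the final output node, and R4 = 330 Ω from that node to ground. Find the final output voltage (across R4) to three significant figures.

Stage 2 presents R3+R4 = 533.0 Ω as a load on stage 1's tap.
Stage 1's lower leg becomes R2‖(R3+R4) = 429.1 Ω, so V_mid = 24.7 × 429.1/1429 = 7.416 V.
Stage 2 is itself unloaded: V_out = V_mid × R4/(R3+R4) = 7.416 × 330/533.0 = 4.59 V.

V_out ≈ 4.59 V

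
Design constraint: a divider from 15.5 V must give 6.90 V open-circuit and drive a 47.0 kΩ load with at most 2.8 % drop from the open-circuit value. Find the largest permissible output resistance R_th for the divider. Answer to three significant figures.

R_th ≤ 1.35 kΩ

Loading drop = R_th/(R_th + R_L) ≤ 0.0280, so R_th ≤ R_L · ε/(1−ε) = 47.0 kΩ × 0.0280/0.9720 = 1.35 kΩ.
(Any R1, R2 with R2/(R1+R2) = 0.445 and R1‖R2 ≤ 1.35 kΩ will meet the spec.)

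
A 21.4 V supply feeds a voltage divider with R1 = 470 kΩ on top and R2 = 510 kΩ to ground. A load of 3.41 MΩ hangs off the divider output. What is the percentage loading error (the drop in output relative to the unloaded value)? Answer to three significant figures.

6.69 %

The divider's output (Thévenin) resistance is R1‖R2 = 244.6 kΩ.
Fractional drop under load = R_th/(R_th + R_L) = 244.6 / (244.6 + 3410) = 0.06693.
So the output falls by 6.69 %.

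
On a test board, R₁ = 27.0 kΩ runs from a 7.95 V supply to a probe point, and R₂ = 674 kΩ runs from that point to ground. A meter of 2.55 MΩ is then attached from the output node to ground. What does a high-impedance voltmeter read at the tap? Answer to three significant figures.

The load sits in parallel with R₂: R₂‖R_L = (674 × 2550) / (674 + 2550) = 533.1 kΩ.
V_out = 7.95 × 533.1 / (27.0 + 533.1) = 7.95 × 533.1/560.1 = 7.57 V.

V_out ≈ 7.57 V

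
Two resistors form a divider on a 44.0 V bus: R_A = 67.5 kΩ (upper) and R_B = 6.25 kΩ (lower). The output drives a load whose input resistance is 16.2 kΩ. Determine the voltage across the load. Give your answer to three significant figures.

The load sits in parallel with R_B: R_B‖R_L = (6.25 × 16.2) / (6.25 + 16.2) = 4.510 kΩ.
V_out = 44.0 × 4.510 / (67.5 + 4.510) = 44.0 × 4.510/72.01 = 2.76 V.

V_out ≈ 2.76 V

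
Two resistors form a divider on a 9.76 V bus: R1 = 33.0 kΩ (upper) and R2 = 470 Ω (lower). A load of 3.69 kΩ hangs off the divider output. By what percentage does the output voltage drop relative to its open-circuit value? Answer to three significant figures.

Unloaded V = 9.76 × 470/33470 = 0.13705 V.
Loaded: R2‖R_L = 416.9 Ω, giving V = 9.76 × 416.9/33420 = 0.12176 V.
Drop = (0.13705 − 0.12176) / 0.13705 = 11.2 %.

11.2 %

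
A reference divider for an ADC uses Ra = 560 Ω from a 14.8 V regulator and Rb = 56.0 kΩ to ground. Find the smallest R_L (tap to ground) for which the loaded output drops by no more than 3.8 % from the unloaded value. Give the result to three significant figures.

Output resistance R_th = Ra‖Rb = (560 × 56000)/56560 = 554.5 Ω.
The fractional drop is R_th/(R_th + R_L); requiring this ≤ 0.0380 gives R_L ≥ R_th(1/0.0380 − 1) = 554.5 × 25.32 = 14.0 kΩ.

R_L(min) ≈ 14.0 kΩ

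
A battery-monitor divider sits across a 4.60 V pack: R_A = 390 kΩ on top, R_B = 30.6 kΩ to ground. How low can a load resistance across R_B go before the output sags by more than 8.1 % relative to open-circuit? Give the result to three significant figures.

Output resistance R_th = R_A‖R_B = (390 × 30.6)/420.6 = 28.37 kΩ.
The fractional drop is R_th/(R_th + R_L); requiring this ≤ 0.0810 gives R_L ≥ R_th(1/0.0810 − 1) = 28.37 × 11.35 = 322 kΩ.

R_L(min) ≈ 322 kΩ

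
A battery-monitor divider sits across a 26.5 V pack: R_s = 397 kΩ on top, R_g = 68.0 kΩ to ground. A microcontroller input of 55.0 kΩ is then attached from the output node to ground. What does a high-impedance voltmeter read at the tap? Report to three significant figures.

The load sits in parallel with R_g: R_g‖R_L = (68.0 × 55.0) / (68.0 + 55.0) = 30.41 kΩ.
V_out = 26.5 × 30.41 / (397 + 30.41) = 26.5 × 30.41/427.4 = 1.89 V.
(Unloaded it would have been 3.88 V.)

V_out ≈ 1.89 V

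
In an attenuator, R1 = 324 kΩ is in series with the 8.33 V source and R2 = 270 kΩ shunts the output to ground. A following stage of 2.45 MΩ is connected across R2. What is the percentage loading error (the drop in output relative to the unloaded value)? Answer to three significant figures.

5.67 %

The divider's output (Thévenin) resistance is R1‖R2 = 147.3 kΩ.
Fractional drop under load = R_th/(R_th + R_L) = 147.3 / (147.3 + 2450) = 0.05670.
So the output falls by 5.67 %.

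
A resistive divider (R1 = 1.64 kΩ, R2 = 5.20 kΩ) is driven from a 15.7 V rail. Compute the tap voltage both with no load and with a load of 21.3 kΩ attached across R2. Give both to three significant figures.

Open-circuit: V = 15.7 × 5.20/(1.64 + 5.20) = 11.9 V.
With the load, R2 becomes R2‖R_L = 4.180 kΩ, so V = 15.7 × 4.180/5.820 = 11.3 V.

Unloaded: 11.9 V; loaded: 11.3 V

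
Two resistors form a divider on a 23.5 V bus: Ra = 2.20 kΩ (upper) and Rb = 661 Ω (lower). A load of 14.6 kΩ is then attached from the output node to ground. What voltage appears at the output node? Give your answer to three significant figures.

The load sits in parallel with Rb: Rb‖R_L = (661 × 14600) / (661 + 14600) = 632.4 Ω.
V_out = 23.5 × 632.4 / (2200 + 632.4) = 23.5 × 632.4/2832 = 5.25 V.
(Unloaded it would have been 5.43 V.)

V_out ≈ 5.25 V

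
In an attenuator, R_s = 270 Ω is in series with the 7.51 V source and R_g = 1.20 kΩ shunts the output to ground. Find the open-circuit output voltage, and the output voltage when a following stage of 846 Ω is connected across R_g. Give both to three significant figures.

Open-circuit: V = 7.51 × 1200/(270 + 1200) = 6.13 V.
With the load, R_g becomes R_g‖R_L = 496.2 Ω, so V = 7.51 × 496.2/766.2 = 4.86 V.

Unloaded: 6.13 V; loaded: 4.86 V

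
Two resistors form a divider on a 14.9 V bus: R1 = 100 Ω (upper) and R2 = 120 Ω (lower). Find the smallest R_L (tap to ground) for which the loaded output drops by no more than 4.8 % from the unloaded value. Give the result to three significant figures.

Output resistance R_th = R1‖R2 = (100 × 120)/220.0 = 54.55 Ω.
The fractional drop is R_th/(R_th + R_L); requiring this ≤ 0.0480 gives R_L ≥ R_th(1/0.0480 − 1) = 54.55 × 19.83 = 1.08 kΩ.

R_L(min) ≈ 1.08 kΩ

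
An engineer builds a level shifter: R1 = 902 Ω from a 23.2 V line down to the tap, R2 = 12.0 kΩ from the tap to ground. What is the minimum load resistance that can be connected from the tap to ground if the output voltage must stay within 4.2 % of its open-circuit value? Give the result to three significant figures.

Output resistance R_th = R1‖R2 = (902 × 12000)/12900 = 838.9 Ω.
The fractional drop is R_th/(R_th + R_L); requiring this ≤ 0.0420 gives R_L ≥ R_th(1/0.0420 − 1) = 838.9 × 22.81 = 19.1 kΩ.

R_L(min) ≈ 19.1 kΩ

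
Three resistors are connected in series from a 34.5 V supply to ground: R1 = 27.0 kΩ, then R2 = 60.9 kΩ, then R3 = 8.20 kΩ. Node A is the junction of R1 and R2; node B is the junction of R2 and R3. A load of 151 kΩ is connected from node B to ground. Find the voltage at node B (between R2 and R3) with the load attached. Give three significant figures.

At node B, R3 is in parallel with the load: R3‖R_L = 7.778 kΩ.
Below node A the resistance is R2 + (R3‖R_L) = 68.68 kΩ, so V_A = 34.5 × 68.68/95.68 = 24.76 V.
Then V_B = V_A × (R3‖R_L)/(R2 + R3‖R_L) = 24.76 × 7.778/68.68 = 2.80 V.

V ≈ 2.80 V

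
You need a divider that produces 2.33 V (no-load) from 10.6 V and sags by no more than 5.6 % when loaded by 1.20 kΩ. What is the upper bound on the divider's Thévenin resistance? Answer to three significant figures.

Loading drop = R_th/(R_th + R_L) ≤ 0.0560, so R_th ≤ R_L · ε/(1−ε) = 1.20 kΩ × 0.0560/0.9440 = 71.2 Ω.

R_th ≤ 71.2 Ω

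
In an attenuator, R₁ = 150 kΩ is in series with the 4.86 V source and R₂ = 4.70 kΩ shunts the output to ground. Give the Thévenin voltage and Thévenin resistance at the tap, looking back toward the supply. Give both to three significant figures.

V_th is the open-circuit tap voltage: 4.86 × 4.70/(150 + 4.70) = 0.148 V.
With the supply zeroed, R₁ and R₂ appear in parallel from the tap: R_th = R₁‖R₂ = (150 × 4.70)/154.7 = 4.56 kΩ.

V_th = 0.148 V, R_th = 4.56 kΩ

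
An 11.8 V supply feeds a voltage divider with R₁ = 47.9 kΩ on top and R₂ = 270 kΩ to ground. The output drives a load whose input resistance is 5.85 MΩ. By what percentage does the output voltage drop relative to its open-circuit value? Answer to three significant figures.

0.691 %

The divider's output (Thévenin) resistance is R₁‖R₂ = 40.68 kΩ.
Fractional drop under load = R_th/(R_th + R_L) = 40.68 / (40.68 + 5850) = 0.006906.
So the output falls by 0.691 %.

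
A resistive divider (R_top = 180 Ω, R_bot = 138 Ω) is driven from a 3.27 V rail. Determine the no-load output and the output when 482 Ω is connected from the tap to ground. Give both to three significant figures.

Open-circuit: V = 3.27 × 138/(180 + 138) = 1.42 V.
With the load, R_bot becomes R_bot‖R_L = 107.3 Ω, so V = 3.27 × 107.3/287.3 = 1.22 V.

Unloaded: 1.42 V; loaded: 1.22 V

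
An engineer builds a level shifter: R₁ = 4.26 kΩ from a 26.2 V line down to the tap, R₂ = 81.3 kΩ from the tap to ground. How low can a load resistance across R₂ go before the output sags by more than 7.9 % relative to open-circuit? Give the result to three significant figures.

R_L(min) ≈ 47.2 kΩ

Output resistance R_th = R₁‖R₂ = (4.26 × 81.3)/85.56 = 4.048 kΩ.
The fractional drop is R_th/(R_th + R_L); requiring this ≤ 0.0790 gives R_L ≥ R_th(1/0.0790 − 1) = 4.048 × 11.66 = 47.2 kΩ.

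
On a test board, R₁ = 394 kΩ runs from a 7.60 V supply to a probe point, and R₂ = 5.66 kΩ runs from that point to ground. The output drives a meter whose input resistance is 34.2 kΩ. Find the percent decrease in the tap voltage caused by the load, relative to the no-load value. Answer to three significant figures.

14.0 %

Unloaded V = 7.60 × 5.66/399.7 = 0.10763 V.
Loaded: R₂‖R_L = 4.856 kΩ, giving V = 7.60 × 4.856/398.9 = 0.092534 V.
Drop = (0.10763 − 0.092534) / 0.10763 = 14.0 %.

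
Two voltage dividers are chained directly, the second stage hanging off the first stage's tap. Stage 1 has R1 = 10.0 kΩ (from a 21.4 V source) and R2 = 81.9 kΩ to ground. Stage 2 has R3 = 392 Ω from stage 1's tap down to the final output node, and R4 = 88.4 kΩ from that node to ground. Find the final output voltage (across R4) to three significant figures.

Stage 2 presents R3+R4 = 88790 Ω as a load on stage 1's tap.
Stage 1's lower leg becomes R2‖(R3+R4) = 42600 Ω, so V_mid = 21.4 × 42600/52600 = 17.33 V.
Stage 2 is itself unloaded: V_out = V_mid × R4/(R3+R4) = 17.33 × 88400/88790 = 17.3 V.

V_out ≈ 17.3 V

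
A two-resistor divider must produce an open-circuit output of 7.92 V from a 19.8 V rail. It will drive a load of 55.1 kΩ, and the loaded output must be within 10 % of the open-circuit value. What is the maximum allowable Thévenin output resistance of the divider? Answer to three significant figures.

Loading drop = R_th/(R_th + R_L) ≤ 0.100, so R_th ≤ R_L · ε/(1−ε) = 55.1 kΩ × 0.100/0.9000 = 6.12 kΩ.
(Any R1, R2 with R2/(R1+R2) = 0.400 and R1‖R2 ≤ 6.12 kΩ will meet the spec.)

R_th ≤ 6.12 kΩ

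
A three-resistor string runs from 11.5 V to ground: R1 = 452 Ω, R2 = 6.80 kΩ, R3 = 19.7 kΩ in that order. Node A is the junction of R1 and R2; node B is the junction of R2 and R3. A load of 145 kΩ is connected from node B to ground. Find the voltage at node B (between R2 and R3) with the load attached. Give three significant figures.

At node B, R3 is in parallel with the load: R3‖R_L = 17340 Ω.
Below node A the resistance is R2 + (R3‖R_L) = 24140 Ω, so V_A = 11.5 × 24140/24600 = 11.29 V.
Then V_B = V_A × (R3‖R_L)/(R2 + R3‖R_L) = 11.29 × 17340/24140 = 8.11 V.

V ≈ 8.11 V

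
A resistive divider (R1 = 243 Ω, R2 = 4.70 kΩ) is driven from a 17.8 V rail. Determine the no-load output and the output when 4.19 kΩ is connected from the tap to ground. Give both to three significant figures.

Open-circuit: V = 17.8 × 4700/(243 + 4700) = 16.9 V.
With the load, R2 becomes R2‖R_L = 2215 Ω, so V = 17.8 × 2215/2458 = 16.0 V.

Unloaded: 16.9 V; loaded: 16.0 V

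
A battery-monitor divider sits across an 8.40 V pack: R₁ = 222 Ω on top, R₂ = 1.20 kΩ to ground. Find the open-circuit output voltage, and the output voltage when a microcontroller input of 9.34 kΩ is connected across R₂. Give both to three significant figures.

Unloaded: 7.09 V; loaded: 6.95 V

Open-circuit: V = 8.40 × 1200/(222 + 1200) = 7.09 V.
With the load, R₂ becomes R₂‖R_L = 1063 Ω, so V = 8.40 × 1063/1285 = 6.95 V.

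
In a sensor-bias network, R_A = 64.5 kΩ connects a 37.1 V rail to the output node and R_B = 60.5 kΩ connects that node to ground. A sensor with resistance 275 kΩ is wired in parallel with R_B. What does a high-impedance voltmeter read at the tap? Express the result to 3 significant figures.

The load sits in parallel with R_B: R_B‖R_L = (60.5 × 275) / (60.5 + 275) = 49.59 kΩ.
V_out = 37.1 × 49.59 / (64.5 + 49.59) = 37.1 × 49.59/114.1 = 16.1 V.
(Unloaded it would have been 18.0 V.)

V_out ≈ 16.1 V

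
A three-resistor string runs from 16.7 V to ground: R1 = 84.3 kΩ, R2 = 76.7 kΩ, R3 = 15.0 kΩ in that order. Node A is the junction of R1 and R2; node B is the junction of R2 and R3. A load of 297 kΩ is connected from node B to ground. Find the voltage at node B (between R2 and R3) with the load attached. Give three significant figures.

At node B, R3 is in parallel with the load: R3‖R_L = 14.28 kΩ.
Below node A the resistance is R2 + (R3‖R_L) = 90.98 kΩ, so V_A = 16.7 × 90.98/175.3 = 8.668 V.
Then V_B = V_A × (R3‖R_L)/(R2 + R3‖R_L) = 8.668 × 14.28/90.98 = 1.36 V.

V ≈ 1.36 V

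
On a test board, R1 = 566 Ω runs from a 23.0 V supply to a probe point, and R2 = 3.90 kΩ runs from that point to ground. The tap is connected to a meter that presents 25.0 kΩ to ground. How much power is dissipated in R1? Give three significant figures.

P ≈ 19.3 mW

Total resistance from the source is R1 + (R2‖R_L) = 3940 Ω, so I = 23.0/3940 Ω = 5.838 mA.
P = I²·R1 = (5.838 mA)² × 566 Ω = 19.3 mW.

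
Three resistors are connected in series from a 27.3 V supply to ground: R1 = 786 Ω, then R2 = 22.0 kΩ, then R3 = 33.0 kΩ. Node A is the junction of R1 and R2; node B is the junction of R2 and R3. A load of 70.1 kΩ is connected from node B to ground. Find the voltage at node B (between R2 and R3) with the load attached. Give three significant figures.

At node B, R3 is in parallel with the load: R3‖R_L = 22440 Ω.
Below node A the resistance is R2 + (R3‖R_L) = 44440 Ω, so V_A = 27.3 × 44440/45220 = 26.83 V.
Then V_B = V_A × (R3‖R_L)/(R2 + R3‖R_L) = 26.83 × 22440/44440 = 13.5 V.

V ≈ 13.5 V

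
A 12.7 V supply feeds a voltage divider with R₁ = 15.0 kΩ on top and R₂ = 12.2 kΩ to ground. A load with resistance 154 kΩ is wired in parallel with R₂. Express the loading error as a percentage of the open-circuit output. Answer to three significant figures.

The divider's output (Thévenin) resistance is R₁‖R₂ = 6.728 kΩ.
Fractional drop under load = R_th/(R_th + R_L) = 6.728 / (6.728 + 154) = 0.04186.
So the output falls by 4.19 %.

4.19 %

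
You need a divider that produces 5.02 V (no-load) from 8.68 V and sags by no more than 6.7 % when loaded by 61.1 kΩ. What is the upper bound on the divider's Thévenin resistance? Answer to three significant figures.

Loading drop = R_th/(R_th + R_L) ≤ 0.0670, so R_th ≤ R_L · ε/(1−ε) = 61.1 kΩ × 0.0670/0.9330 = 4.39 kΩ.
(Any R1, R2 with R2/(R1+R2) = 0.578 and R1‖R2 ≤ 4.39 kΩ will meet the spec.)

R_th ≤ 4.39 kΩ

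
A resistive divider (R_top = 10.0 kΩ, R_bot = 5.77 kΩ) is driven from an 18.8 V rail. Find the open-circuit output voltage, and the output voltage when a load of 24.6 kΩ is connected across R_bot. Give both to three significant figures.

Unloaded: 6.88 V; loaded: 5.99 V

Open-circuit: V = 18.8 × 5.77/(10.0 + 5.77) = 6.88 V.
With the load, R_bot becomes R_bot‖R_L = 4.674 kΩ, so V = 18.8 × 4.674/14.67 = 5.99 V.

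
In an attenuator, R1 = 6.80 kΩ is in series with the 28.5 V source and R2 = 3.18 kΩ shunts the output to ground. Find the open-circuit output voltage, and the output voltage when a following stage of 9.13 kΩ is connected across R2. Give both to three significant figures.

Open-circuit: V = 28.5 × 3.18/(6.80 + 3.18) = 9.08 V.
With the load, R2 becomes R2‖R_L = 2.359 kΩ, so V = 28.5 × 2.359/9.159 = 7.34 V.

Unloaded: 9.08 V; loaded: 7.34 V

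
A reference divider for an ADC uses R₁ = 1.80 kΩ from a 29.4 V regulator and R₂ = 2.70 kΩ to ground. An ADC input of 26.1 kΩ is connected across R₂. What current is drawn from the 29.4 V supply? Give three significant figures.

R₂‖R_L = 2.447 kΩ, so the source sees R₁ + R₂‖R_L = 4.247 kΩ.
I = 29.4 V / 4.247 kΩ = 6.92 mA.

I ≈ 6.92 mA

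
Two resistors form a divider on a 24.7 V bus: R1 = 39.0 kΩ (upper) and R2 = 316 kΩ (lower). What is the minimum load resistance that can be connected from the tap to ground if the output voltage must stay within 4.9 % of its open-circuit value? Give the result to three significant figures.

R_L(min) ≈ 674 kΩ

Output resistance R_th = R1‖R2 = (39.0 × 316)/355.0 = 34.72 kΩ.
The fractional drop is R_th/(R_th + R_L); requiring this ≤ 0.0490 gives R_L ≥ R_th(1/0.0490 − 1) = 34.72 × 19.41 = 674 kΩ.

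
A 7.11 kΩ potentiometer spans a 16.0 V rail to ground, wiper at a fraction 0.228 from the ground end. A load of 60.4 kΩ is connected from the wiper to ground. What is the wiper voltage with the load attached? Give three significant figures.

The wiper splits the pot into (1−α)R = 5.489 kΩ above and αR = 1.621 kΩ below.
Lower section ‖ load = 1.579 kΩ.
V_wiper = 16.0 × 1.579/(5.489 + 1.579) = 3.57 V.

V ≈ 3.57 V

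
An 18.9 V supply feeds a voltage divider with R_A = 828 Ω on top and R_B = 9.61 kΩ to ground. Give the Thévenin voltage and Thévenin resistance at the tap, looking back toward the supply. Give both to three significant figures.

V_th is the open-circuit tap voltage: 18.9 × 9610/(828 + 9610) = 17.4 V.
With the supply zeroed, R_A and R_B appear in parallel from the tap: R_th = R_A‖R_B = (828 × 9610)/10440 = 762 Ω.

V_th = 17.4 V, R_th = 762 Ω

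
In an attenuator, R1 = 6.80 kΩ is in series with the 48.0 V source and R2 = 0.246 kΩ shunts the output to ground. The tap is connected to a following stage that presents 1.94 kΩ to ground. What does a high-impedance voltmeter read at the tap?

V_out ≈ 1.49 V

The load sits in parallel with R2: R2‖R_L = (246 × 1940) / (246 + 1940) = 218.3 Ω.
V_out = 48.0 × 218.3 / (6800 + 218.3) = 48.0 × 218.3/7018 = 1.49 V.
(Unloaded it would have been 1.68 V.)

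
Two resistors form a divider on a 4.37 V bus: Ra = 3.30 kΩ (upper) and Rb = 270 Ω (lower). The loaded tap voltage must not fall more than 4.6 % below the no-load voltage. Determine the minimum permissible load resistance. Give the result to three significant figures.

Output resistance R_th = Ra‖Rb = (3300 × 270)/3570 = 249.6 Ω.
The fractional drop is R_th/(R_th + R_L); requiring this ≤ 0.0460 gives R_L ≥ R_th(1/0.0460 − 1) = 249.6 × 20.74 = 5.18 kΩ.

R_L(min) ≈ 5.18 kΩ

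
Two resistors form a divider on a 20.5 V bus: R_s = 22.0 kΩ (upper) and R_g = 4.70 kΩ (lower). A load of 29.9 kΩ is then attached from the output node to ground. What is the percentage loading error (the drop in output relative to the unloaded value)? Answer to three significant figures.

11.5 %

Unloaded V = 20.5 × 4.70/26.70 = 3.6086 V.
Loaded: R_g‖R_L = 4.062 kΩ, giving V = 20.5 × 4.062/26.06 = 3.1948 V.
Drop = (3.6086 − 3.1948) / 3.6086 = 11.5 %.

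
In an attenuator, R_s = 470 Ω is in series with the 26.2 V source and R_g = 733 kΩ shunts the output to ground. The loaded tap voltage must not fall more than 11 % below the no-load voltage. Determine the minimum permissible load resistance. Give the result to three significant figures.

Output resistance R_th = R_s‖R_g = (470 × 733000)/733500 = 469.7 Ω.
The fractional drop is R_th/(R_th + R_L); requiring this ≤ 0.110 gives R_L ≥ R_th(1/0.110 − 1) = 469.7 × 8.091 = 3.80 kΩ.

R_L(min) ≈ 3.80 kΩ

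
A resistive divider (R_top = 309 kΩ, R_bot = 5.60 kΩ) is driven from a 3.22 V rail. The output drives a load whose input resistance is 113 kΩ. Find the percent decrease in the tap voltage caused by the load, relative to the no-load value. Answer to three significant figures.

The divider's output (Thévenin) resistance is R_top‖R_bot = 5.500 kΩ.
Fractional drop under load = R_th/(R_th + R_L) = 5.500 / (5.500 + 113) = 0.04642.
So the output falls by 4.64 %.

4.64 %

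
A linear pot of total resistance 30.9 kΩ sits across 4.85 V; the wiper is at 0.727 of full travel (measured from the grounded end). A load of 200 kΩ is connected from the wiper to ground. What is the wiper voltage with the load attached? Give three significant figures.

The wiper splits the pot into (1−α)R = 8.436 kΩ above and αR = 22.46 kΩ below.
Lower section ‖ load = 20.20 kΩ.
V_wiper = 4.85 × 20.20/(8.436 + 20.20) = 3.42 V.

V ≈ 3.42 V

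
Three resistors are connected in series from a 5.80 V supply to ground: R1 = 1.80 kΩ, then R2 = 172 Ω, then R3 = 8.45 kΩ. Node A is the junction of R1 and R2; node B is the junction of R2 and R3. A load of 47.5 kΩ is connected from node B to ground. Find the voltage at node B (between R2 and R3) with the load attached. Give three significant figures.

V ≈ 4.55 V

At node B, R3 is in parallel with the load: R3‖R_L = 7174 Ω.
Below node A the resistance is R2 + (R3‖R_L) = 7346 Ω, so V_A = 5.80 × 7346/9146 = 4.658 V.
Then V_B = V_A × (R3‖R_L)/(R2 + R3‖R_L) = 4.658 × 7174/7346 = 4.55 V.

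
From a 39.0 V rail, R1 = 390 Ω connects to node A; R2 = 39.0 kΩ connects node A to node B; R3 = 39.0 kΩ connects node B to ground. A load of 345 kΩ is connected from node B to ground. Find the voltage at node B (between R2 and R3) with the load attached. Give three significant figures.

V ≈ 18.4 V

At node B, R3 is in parallel with the load: R3‖R_L = 35040 Ω.
Below node A the resistance is R2 + (R3‖R_L) = 74040 Ω, so V_A = 39.0 × 74040/74430 = 38.80 V.
Then V_B = V_A × (R3‖R_L)/(R2 + R3‖R_L) = 38.80 × 35040/74040 = 18.4 V.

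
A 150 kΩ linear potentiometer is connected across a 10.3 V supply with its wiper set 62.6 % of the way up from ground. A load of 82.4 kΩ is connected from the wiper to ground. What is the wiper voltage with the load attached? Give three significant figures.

The wiper splits the pot into (1−α)R = 56.10 kΩ above and αR = 93.90 kΩ below.
Lower section ‖ load = 43.89 kΩ.
V_wiper = 10.3 × 43.89/(56.10 + 43.89) = 4.52 V.

V ≈ 4.52 V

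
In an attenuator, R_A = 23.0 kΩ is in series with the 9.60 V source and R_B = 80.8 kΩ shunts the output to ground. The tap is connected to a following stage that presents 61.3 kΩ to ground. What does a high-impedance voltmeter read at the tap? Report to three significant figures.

The load sits in parallel with R_B: R_B‖R_L = (80.8 × 61.3) / (80.8 + 61.3) = 34.86 kΩ.
V_out = 9.60 × 34.86 / (23.0 + 34.86) = 9.60 × 34.86/57.86 = 5.78 V.
(Unloaded it would have been 7.47 V.)

V_out ≈ 5.78 V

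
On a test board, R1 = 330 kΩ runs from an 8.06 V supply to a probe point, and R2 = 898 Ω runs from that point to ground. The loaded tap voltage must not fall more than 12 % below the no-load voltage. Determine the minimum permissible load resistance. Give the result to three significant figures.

Output resistance R_th = R1‖R2 = (330000 × 898)/330900 = 895.6 Ω.
The fractional drop is R_th/(R_th + R_L); requiring this ≤ 0.120 gives R_L ≥ R_th(1/0.120 − 1) = 895.6 × 7.333 = 6.57 kΩ.

R_L(min) ≈ 6.57 kΩ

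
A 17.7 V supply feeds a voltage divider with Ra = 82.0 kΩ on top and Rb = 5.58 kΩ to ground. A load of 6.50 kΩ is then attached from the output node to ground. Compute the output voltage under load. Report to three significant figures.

V_out ≈ 0.625 V

The load sits in parallel with Rb: Rb‖R_L = (5.58 × 6.50) / (5.58 + 6.50) = 3.002 kΩ.
V_out = 17.7 × 3.002 / (82.0 + 3.002) = 17.7 × 3.002/85.00 = 0.625 V.
(Unloaded it would have been 1.13 V.)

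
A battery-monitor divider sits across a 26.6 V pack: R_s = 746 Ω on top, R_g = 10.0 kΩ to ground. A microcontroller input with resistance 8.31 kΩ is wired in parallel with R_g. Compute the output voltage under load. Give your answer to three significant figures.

V_out ≈ 22.8 V

The load sits in parallel with R_g: R_g‖R_L = (10000 × 8310) / (10000 + 8310) = 4539 Ω.
V_out = 26.6 × 4539 / (746 + 4539) = 26.6 × 4539/5285 = 22.8 V.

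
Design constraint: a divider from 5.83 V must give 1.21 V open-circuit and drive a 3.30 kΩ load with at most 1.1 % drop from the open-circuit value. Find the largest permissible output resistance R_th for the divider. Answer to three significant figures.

R_th ≤ 36.7 Ω

Loading drop = R_th/(R_th + R_L) ≤ 0.0110, so R_th ≤ R_L · ε/(1−ε) = 3.30 kΩ × 0.0110/0.9890 = 36.7 Ω.
(Any R1, R2 with R2/(R1+R2) = 0.208 and R1‖R2 ≤ 36.7 Ω will meet the spec.)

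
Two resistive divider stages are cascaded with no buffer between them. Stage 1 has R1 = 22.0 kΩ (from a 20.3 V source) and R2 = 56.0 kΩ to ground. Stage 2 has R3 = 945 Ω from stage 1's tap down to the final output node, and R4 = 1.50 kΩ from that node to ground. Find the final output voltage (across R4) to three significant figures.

V_out ≈ 1.20 V

Stage 2 presents R3+R4 = 2445 Ω as a load on stage 1's tap.
Stage 1's lower leg becomes R2‖(R3+R4) = 2343 Ω, so V_mid = 20.3 × 2343/24340 = 1.954 V.
Stage 2 is itself unloaded: V_out = V_mid × R4/(R3+R4) = 1.954 × 1500/2445 = 1.20 V.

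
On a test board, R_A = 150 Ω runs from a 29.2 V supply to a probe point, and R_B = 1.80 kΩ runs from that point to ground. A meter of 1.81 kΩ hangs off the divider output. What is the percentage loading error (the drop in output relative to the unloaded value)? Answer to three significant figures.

7.11 %

The divider's output (Thévenin) resistance is R_A‖R_B = 138.5 Ω.
Fractional drop under load = R_th/(R_th + R_L) = 138.5 / (138.5 + 1810) = 0.07106.
So the output falls by 7.11 %.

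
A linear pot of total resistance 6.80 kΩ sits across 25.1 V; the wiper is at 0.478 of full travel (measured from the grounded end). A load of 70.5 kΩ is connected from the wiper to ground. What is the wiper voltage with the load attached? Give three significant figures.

The wiper splits the pot into (1−α)R = 3.550 kΩ above and αR = 3.250 kΩ below.
Lower section ‖ load = 3.107 kΩ.
V_wiper = 25.1 × 3.107/(3.550 + 3.107) = 11.7 V.

V ≈ 11.7 V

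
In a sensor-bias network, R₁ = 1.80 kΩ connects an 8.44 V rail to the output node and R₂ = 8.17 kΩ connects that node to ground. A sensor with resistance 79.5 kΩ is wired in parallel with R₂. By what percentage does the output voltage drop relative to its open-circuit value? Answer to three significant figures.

1.82 %

The divider's output (Thévenin) resistance is R₁‖R₂ = 1.475 kΩ.
Fractional drop under load = R_th/(R_th + R_L) = 1.475 / (1.475 + 79.5) = 0.01822.
So the output falls by 1.82 %.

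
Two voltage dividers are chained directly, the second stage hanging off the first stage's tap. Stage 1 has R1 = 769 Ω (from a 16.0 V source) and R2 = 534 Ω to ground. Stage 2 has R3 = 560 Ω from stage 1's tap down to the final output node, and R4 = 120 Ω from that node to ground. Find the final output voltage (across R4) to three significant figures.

Stage 2 presents R3+R4 = 680.0 Ω as a load on stage 1's tap.
Stage 1's lower leg becomes R2‖(R3+R4) = 299.1 Ω, so V_mid = 16.0 × 299.1/1068 = 4.481 V.
Stage 2 is itself unloaded: V_out = V_mid × R4/(R3+R4) = 4.481 × 120/680.0 = 0.791 V.

V_out ≈ 0.791 V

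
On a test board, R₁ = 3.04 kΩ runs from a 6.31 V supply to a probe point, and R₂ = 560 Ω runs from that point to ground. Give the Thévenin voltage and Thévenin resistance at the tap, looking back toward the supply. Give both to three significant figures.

V_th = 0.982 V, R_th = 473 Ω

V_th is the open-circuit tap voltage: 6.31 × 560/(3040 + 560) = 0.982 V.
With the supply zeroed, R₁ and R₂ appear in parallel from the tap: R_th = R₁‖R₂ = (3040 × 560)/3600 = 473 Ω.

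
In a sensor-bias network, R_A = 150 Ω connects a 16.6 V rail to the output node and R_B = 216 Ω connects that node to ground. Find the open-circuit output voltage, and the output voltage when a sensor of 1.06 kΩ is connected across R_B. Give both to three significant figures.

Unloaded: 9.80 V; loaded: 9.04 V

Open-circuit: V = 16.6 × 216/(150 + 216) = 9.80 V.
With the load, R_B becomes R_B‖R_L = 179.4 Ω, so V = 16.6 × 179.4/329.4 = 9.04 V.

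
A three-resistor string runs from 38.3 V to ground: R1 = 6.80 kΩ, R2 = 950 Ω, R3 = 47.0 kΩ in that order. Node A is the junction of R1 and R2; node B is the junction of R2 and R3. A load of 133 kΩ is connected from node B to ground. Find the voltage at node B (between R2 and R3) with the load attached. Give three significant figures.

V ≈ 31.3 V

At node B, R3 is in parallel with the load: R3‖R_L = 34730 Ω.
Below node A the resistance is R2 + (R3‖R_L) = 35680 Ω, so V_A = 38.3 × 35680/42480 = 32.17 V.
Then V_B = V_A × (R3‖R_L)/(R2 + R3‖R_L) = 32.17 × 34730/35680 = 31.3 V.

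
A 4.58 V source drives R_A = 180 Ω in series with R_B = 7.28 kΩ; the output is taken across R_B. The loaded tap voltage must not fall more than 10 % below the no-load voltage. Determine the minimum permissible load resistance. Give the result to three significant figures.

Output resistance R_th = R_A‖R_B = (180 × 7280)/7460 = 175.7 Ω.
The fractional drop is R_th/(R_th + R_L); requiring this ≤ 0.100 gives R_L ≥ R_th(1/0.100 − 1) = 175.7 × 9.000 = 1.58 kΩ.

R_L(min) ≈ 1.58 kΩ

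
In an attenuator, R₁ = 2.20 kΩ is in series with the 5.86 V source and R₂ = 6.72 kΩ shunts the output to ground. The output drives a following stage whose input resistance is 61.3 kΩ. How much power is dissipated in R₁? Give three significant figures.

Total resistance from the source is R₁ + (R₂‖R_L) = 8.256 kΩ, so I = 5.86/8.256 kΩ = 0.7098 mA.
P = I²·R₁ = (0.7098 mA)² × 2.20 kΩ = 1.11 mW.

P ≈ 1.11 mW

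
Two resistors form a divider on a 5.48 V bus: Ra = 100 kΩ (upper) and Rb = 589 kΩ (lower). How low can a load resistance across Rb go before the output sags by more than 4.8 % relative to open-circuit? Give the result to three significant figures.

R_L(min) ≈ 1.70 MΩ

Output resistance R_th = Ra‖Rb = (100 × 589)/689.0 = 85.49 kΩ.
The fractional drop is R_th/(R_th + R_L); requiring this ≤ 0.0480 gives R_L ≥ R_th(1/0.0480 − 1) = 85.49 × 19.83 = 1.70 MΩ.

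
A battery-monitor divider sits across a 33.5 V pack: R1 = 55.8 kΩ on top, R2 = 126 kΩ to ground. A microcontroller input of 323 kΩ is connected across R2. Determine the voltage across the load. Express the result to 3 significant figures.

The load sits in parallel with R2: R2‖R_L = (126 × 323) / (126 + 323) = 90.64 kΩ.
V_out = 33.5 × 90.64 / (55.8 + 90.64) = 33.5 × 90.64/146.4 = 20.7 V.

V_out ≈ 20.7 V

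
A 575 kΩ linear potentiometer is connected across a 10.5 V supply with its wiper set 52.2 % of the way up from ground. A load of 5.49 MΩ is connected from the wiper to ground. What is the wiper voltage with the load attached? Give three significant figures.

V ≈ 5.34 V

The wiper splits the pot into (1−α)R = 274.9 kΩ above and αR = 300.1 kΩ below.
Lower section ‖ load = 284.6 kΩ.
V_wiper = 10.5 × 284.6/(274.9 + 284.6) = 5.34 V.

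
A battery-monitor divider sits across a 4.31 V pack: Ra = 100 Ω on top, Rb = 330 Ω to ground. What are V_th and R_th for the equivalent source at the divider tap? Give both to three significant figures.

V_th = 3.31 V, R_th = 76.7 Ω

V_th is the open-circuit tap voltage: 4.31 × 330/(100 + 330) = 3.31 V.
With the supply zeroed, Ra and Rb appear in parallel from the tap: R_th = Ra‖Rb = (100 × 330)/430.0 = 76.7 Ω.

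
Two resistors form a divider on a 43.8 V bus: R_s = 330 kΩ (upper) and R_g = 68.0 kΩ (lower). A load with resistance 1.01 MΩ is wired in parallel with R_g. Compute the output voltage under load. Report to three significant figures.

The load sits in parallel with R_g: R_g‖R_L = (68.0 × 1010) / (68.0 + 1010) = 63.71 kΩ.
V_out = 43.8 × 63.71 / (330 + 63.71) = 43.8 × 63.71/393.7 = 7.09 V.

V_out ≈ 7.09 V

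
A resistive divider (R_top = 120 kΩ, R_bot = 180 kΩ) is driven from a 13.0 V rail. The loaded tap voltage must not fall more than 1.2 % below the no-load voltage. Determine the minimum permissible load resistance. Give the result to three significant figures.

Output resistance R_th = R_top‖R_bot = (120 × 180)/300.0 = 72.00 kΩ.
The fractional drop is R_th/(R_th + R_L); requiring this ≤ 0.0120 gives R_L ≥ R_th(1/0.0120 − 1) = 72.00 × 82.33 = 5.93 MΩ.

R_L(min) ≈ 5.93 MΩ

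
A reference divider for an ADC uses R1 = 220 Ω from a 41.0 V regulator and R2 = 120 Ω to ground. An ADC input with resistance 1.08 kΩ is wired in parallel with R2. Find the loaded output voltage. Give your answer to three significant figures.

V_out ≈ 13.5 V

The load sits in parallel with R2: R2‖R_L = (120 × 1080) / (120 + 1080) = 108.0 Ω.
V_out = 41.0 × 108.0 / (220 + 108.0) = 41.0 × 108.0/328.0 = 13.5 V.
(Unloaded it would have been 14.5 V.)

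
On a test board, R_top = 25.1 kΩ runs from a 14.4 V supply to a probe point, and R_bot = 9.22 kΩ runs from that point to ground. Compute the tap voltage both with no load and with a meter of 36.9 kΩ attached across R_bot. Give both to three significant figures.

Open-circuit: V = 14.4 × 9.22/(25.1 + 9.22) = 3.87 V.
With the load, R_bot becomes R_bot‖R_L = 7.377 kΩ, so V = 14.4 × 7.377/32.48 = 3.27 V.

Unloaded: 3.87 V; loaded: 3.27 V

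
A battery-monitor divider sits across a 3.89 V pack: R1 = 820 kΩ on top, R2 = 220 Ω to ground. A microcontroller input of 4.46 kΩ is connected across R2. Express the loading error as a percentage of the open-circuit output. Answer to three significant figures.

The divider's output (Thévenin) resistance is R1‖R2 = 219.9 Ω.
Fractional drop under load = R_th/(R_th + R_L) = 219.9 / (219.9 + 4460) = 0.04700.
So the output falls by 4.70 %.

4.70 %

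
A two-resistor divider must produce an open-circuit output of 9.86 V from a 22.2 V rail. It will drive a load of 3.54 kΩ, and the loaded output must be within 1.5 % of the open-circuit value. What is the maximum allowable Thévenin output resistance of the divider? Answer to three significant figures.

Loading drop = R_th/(R_th + R_L) ≤ 0.0150, so R_th ≤ R_L · ε/(1−ε) = 3.54 kΩ × 0.0150/0.9850 = 53.9 Ω.
(Any R1, R2 with R2/(R1+R2) = 0.444 and R1‖R2 ≤ 53.9 Ω will meet the spec.)

R_th ≤ 53.9 Ω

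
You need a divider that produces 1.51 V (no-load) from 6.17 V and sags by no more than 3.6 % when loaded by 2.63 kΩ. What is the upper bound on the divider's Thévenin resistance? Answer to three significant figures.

Loading drop = R_th/(R_th + R_L) ≤ 0.0360, so R_th ≤ R_L · ε/(1−ε) = 2.63 kΩ × 0.0360/0.9640 = 98.2 Ω.

R_th ≤ 98.2 Ω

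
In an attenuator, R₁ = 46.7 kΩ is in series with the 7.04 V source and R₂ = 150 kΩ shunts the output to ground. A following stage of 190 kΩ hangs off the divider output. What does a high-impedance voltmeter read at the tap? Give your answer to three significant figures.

The load sits in parallel with R₂: R₂‖R_L = (150 × 190) / (150 + 190) = 83.82 kΩ.
V_out = 7.04 × 83.82 / (46.7 + 83.82) = 7.04 × 83.82/130.5 = 4.52 V.

V_out ≈ 4.52 V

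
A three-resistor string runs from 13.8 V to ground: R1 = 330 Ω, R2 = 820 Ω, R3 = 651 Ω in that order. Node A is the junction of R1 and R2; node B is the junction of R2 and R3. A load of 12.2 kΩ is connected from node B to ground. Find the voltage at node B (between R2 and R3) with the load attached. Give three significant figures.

At node B, R3 is in parallel with the load: R3‖R_L = 618.0 Ω.
Below node A the resistance is R2 + (R3‖R_L) = 1438 Ω, so V_A = 13.8 × 1438/1768 = 11.22 V.
Then V_B = V_A × (R3‖R_L)/(R2 + R3‖R_L) = 11.22 × 618.0/1438 = 4.82 V.

V ≈ 4.82 V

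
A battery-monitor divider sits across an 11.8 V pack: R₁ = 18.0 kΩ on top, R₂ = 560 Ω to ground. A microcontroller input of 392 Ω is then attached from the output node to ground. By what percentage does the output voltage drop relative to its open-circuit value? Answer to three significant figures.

The divider's output (Thévenin) resistance is R₁‖R₂ = 543.1 Ω.
Fractional drop under load = R_th/(R_th + R_L) = 543.1 / (543.1 + 392) = 0.5808.
So the output falls by 58.1 %.

58.1 %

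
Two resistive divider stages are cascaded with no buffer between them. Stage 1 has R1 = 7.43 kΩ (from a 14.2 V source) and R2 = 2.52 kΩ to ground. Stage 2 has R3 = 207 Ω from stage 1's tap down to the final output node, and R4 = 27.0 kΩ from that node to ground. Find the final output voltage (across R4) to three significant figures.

V_out ≈ 3.34 V

Stage 2 presents R3+R4 = 27210 Ω as a load on stage 1's tap.
Stage 1's lower leg becomes R2‖(R3+R4) = 2306 Ω, so V_mid = 14.2 × 2306/9736 = 3.364 V.
Stage 2 is itself unloaded: V_out = V_mid × R4/(R3+R4) = 3.364 × 27000/27210 = 3.34 V.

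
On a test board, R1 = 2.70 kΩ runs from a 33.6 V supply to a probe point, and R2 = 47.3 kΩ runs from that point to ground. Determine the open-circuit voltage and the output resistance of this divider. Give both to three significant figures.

V_th = 31.8 V, R_th = 2.55 kΩ

V_th is the open-circuit tap voltage: 33.6 × 47.3/(2.70 + 47.3) = 31.8 V.
With the supply zeroed, R1 and R2 appear in parallel from the tap: R_th = R1‖R2 = (2.70 × 47.3)/50.00 = 2.55 kΩ.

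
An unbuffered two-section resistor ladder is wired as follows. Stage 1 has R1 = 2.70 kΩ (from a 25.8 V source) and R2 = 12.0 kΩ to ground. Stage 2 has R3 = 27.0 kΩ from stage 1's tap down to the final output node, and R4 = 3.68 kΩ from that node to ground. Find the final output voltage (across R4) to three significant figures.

V_out ≈ 2.36 V

Stage 2 presents R3+R4 = 30.68 kΩ as a load on stage 1's tap.
Stage 1's lower leg becomes R2‖(R3+R4) = 8.626 kΩ, so V_mid = 25.8 × 8.626/11.33 = 19.65 V.
Stage 2 is itself unloaded: V_out = V_mid × R4/(R3+R4) = 19.65 × 3.68/30.68 = 2.36 V.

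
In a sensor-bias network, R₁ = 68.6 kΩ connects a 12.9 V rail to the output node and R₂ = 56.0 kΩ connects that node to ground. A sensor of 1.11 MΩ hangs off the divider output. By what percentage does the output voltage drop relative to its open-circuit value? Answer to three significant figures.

The divider's output (Thévenin) resistance is R₁‖R₂ = 30.83 kΩ.
Fractional drop under load = R_th/(R_th + R_L) = 30.83 / (30.83 + 1110) = 0.02703.
So the output falls by 2.70 %.

2.70 %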